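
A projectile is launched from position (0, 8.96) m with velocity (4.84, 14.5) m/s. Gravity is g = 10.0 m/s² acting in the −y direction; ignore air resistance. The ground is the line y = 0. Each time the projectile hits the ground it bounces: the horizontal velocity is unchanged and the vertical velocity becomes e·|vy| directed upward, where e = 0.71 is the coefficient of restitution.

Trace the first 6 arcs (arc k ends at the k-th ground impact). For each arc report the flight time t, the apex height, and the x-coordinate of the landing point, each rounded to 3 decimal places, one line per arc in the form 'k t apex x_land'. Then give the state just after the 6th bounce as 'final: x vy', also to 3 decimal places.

1 3.423 19.473 16.569
2 2.802 9.816 30.133
3 1.990 4.948 39.762
4 1.413 2.494 46.600
5 1.003 1.257 51.454
6 0.712 0.634 54.901
final: 54.901 2.528

Arc 1: start y=8.960, vy=14.500 → t=3.423, apex=19.473, x_land=16.569, impact vy=-19.734
  bounce: vy ← 0.71·19.734 = 14.011
Arc 2: start y=0.000, vy=14.011 → t=2.802, apex=9.816, x_land=30.133, impact vy=-14.011
  bounce: vy ← 0.71·14.011 = 9.948
Arc 3: start y=0.000, vy=9.948 → t=1.990, apex=4.948, x_land=39.762, impact vy=-9.948
  bounce: vy ← 0.71·9.948 = 7.063
Arc 4: start y=0.000, vy=7.063 → t=1.413, apex=2.494, x_land=46.600, impact vy=-7.063
  bounce: vy ← 0.71·7.063 = 5.015
Arc 5: start y=0.000, vy=5.015 → t=1.003, apex=1.257, x_land=51.454, impact vy=-5.015
  bounce: vy ← 0.71·5.015 = 3.561
Arc 6: start y=0.000, vy=3.561 → t=0.712, apex=0.634, x_land=54.901, impact vy=-3.561
  bounce: vy ← 0.71·3.561 = 2.528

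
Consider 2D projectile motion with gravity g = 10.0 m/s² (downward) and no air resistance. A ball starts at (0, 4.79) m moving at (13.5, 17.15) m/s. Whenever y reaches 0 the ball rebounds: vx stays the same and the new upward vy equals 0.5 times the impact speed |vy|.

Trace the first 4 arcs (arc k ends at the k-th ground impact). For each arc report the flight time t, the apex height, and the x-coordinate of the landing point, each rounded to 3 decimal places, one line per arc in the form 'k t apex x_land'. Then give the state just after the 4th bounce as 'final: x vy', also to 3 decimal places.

Arc 1: start y=4.790, vy=17.150 → t=3.690, apex=19.496, x_land=49.810, impact vy=-19.746
  bounce: vy ← 0.5·19.746 = 9.873
Arc 2: start y=0.000, vy=9.873 → t=1.975, apex=4.874, x_land=76.468, impact vy=-9.873
  bounce: vy ← 0.5·9.873 = 4.937
Arc 3: start y=0.000, vy=4.937 → t=0.987, apex=1.219, x_land=89.797, impact vy=-4.937
  bounce: vy ← 0.5·4.937 = 2.468
Arc 4: start y=0.000, vy=2.468 → t=0.494, apex=0.305, x_land=96.461, impact vy=-2.468
  bounce: vy ← 0.5·2.468 = 1.234

1 3.690 19.496 49.810
2 1.975 4.874 76.468
3 0.987 1.219 89.797
4 0.494 0.305 96.461
final: 96.461 1.234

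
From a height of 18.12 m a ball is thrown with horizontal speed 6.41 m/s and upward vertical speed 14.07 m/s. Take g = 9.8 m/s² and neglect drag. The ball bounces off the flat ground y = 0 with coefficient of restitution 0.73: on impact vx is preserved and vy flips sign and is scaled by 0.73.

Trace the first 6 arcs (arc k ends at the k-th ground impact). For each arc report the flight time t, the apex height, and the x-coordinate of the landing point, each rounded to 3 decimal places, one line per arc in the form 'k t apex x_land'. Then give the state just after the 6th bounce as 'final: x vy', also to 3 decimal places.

1 3.836 28.220 24.586
2 3.504 15.039 47.045
3 2.558 8.014 63.440
4 1.867 4.271 75.409
5 1.363 2.276 84.146
6 0.995 1.213 90.524
final: 90.524 3.559

Arc 1: start y=18.120, vy=14.070 → t=3.836, apex=28.220, x_land=24.586, impact vy=-23.518
  bounce: vy ← 0.73·23.518 = 17.168
Arc 2: start y=0.000, vy=17.168 → t=3.504, apex=15.039, x_land=47.045, impact vy=-17.168
  bounce: vy ← 0.73·17.168 = 12.533
Arc 3: start y=0.000, vy=12.533 → t=2.558, apex=8.014, x_land=63.440, impact vy=-12.533
  bounce: vy ← 0.73·12.533 = 9.149
Arc 4: start y=0.000, vy=9.149 → t=1.867, apex=4.271, x_land=75.409, impact vy=-9.149
  bounce: vy ← 0.73·9.149 = 6.679
Arc 5: start y=0.000, vy=6.679 → t=1.363, apex=2.276, x_land=84.146, impact vy=-6.679
  bounce: vy ← 0.73·6.679 = 4.876
Arc 6: start y=0.000, vy=4.876 → t=0.995, apex=1.213, x_land=90.524, impact vy=-4.876
  bounce: vy ← 0.73·4.876 = 3.559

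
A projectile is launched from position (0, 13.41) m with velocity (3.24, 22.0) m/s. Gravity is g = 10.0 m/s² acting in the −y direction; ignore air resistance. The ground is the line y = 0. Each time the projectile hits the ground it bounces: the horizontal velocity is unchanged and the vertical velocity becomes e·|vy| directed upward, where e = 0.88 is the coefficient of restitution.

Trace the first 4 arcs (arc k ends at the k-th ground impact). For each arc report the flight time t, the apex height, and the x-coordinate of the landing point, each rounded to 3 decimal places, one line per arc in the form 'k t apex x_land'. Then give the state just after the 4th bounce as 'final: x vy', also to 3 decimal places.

1 4.943 37.610 16.014
2 4.827 29.125 31.654
3 4.248 22.555 45.416
4 3.738 17.466 57.528
final: 57.528 16.447

Arc 1: start y=13.410, vy=22.000 → t=4.943, apex=37.610, x_land=16.014, impact vy=-27.426
  bounce: vy ← 0.88·27.426 = 24.135
Arc 2: start y=0.000, vy=24.135 → t=4.827, apex=29.125, x_land=31.654, impact vy=-24.135
  bounce: vy ← 0.88·24.135 = 21.239
Arc 3: start y=0.000, vy=21.239 → t=4.248, apex=22.555, x_land=45.416, impact vy=-21.239
  bounce: vy ← 0.88·21.239 = 18.690
Arc 4: start y=0.000, vy=18.690 → t=3.738, apex=17.466, x_land=57.528, impact vy=-18.690
  bounce: vy ← 0.88·18.690 = 16.447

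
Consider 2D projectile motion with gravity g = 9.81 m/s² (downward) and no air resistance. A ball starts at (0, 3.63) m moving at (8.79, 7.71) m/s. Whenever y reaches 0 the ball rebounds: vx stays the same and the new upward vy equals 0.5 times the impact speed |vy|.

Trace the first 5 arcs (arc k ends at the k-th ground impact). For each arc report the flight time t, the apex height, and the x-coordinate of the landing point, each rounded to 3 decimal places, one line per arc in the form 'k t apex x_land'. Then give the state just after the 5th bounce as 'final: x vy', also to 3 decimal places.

Arc 1: start y=3.630, vy=7.710 → t=1.951, apex=6.660, x_land=17.151, impact vy=-11.431
  bounce: vy ← 0.5·11.431 = 5.715
Arc 2: start y=0.000, vy=5.715 → t=1.165, apex=1.665, x_land=27.393, impact vy=-5.715
  bounce: vy ← 0.5·5.715 = 2.858
Arc 3: start y=0.000, vy=2.858 → t=0.583, apex=0.416, x_land=32.514, impact vy=-2.858
  bounce: vy ← 0.5·2.858 = 1.429
Arc 4: start y=0.000, vy=1.429 → t=0.291, apex=0.104, x_land=35.075, impact vy=-1.429
  bounce: vy ← 0.5·1.429 = 0.714
Arc 5: start y=0.000, vy=0.714 → t=0.146, apex=0.026, x_land=36.355, impact vy=-0.714
  bounce: vy ← 0.5·0.714 = 0.357

1 1.951 6.660 17.151
2 1.165 1.665 27.393
3 0.583 0.416 32.514
4 0.291 0.104 35.075
5 0.146 0.026 36.355
final: 36.355 0.357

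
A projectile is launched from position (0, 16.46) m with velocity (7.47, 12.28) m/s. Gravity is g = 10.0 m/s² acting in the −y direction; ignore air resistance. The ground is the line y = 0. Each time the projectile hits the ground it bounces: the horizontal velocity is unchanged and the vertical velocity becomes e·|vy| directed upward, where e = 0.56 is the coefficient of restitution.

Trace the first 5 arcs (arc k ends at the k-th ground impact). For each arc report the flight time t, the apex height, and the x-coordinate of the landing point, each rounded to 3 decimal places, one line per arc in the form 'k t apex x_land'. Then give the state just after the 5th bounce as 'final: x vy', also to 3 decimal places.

1 3.419 24.000 25.539
2 2.454 7.526 43.869
3 1.374 2.360 54.134
4 0.770 0.740 59.882
5 0.431 0.232 63.101
final: 63.101 1.207

Arc 1: start y=16.460, vy=12.280 → t=3.419, apex=24.000, x_land=25.539, impact vy=-21.909
  bounce: vy ← 0.56·21.909 = 12.269
Arc 2: start y=0.000, vy=12.269 → t=2.454, apex=7.526, x_land=43.869, impact vy=-12.269
  bounce: vy ← 0.56·12.269 = 6.871
Arc 3: start y=0.000, vy=6.871 → t=1.374, apex=2.360, x_land=54.134, impact vy=-6.871
  bounce: vy ← 0.56·6.871 = 3.848
Arc 4: start y=0.000, vy=3.848 → t=0.770, apex=0.740, x_land=59.882, impact vy=-3.848
  bounce: vy ← 0.56·3.848 = 2.155
Arc 5: start y=0.000, vy=2.155 → t=0.431, apex=0.232, x_land=63.101, impact vy=-2.155
  bounce: vy ← 0.56·2.155 = 1.207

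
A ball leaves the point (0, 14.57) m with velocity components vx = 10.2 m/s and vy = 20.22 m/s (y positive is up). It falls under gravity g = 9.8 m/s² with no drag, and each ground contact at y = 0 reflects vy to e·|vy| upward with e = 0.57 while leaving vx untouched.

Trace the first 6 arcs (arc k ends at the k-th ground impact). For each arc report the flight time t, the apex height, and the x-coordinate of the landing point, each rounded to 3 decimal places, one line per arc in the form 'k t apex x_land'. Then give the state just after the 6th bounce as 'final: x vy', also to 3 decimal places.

Arc 1: start y=14.570, vy=20.220 → t=4.752, apex=35.430, x_land=48.473, impact vy=-26.352
  bounce: vy ← 0.57·26.352 = 15.021
Arc 2: start y=0.000, vy=15.021 → t=3.065, apex=11.511, x_land=79.740, impact vy=-15.021
  bounce: vy ← 0.57·15.021 = 8.562
Arc 3: start y=0.000, vy=8.562 → t=1.747, apex=3.740, x_land=97.562, impact vy=-8.562
  bounce: vy ← 0.57·8.562 = 4.880
Arc 4: start y=0.000, vy=4.880 → t=0.996, apex=1.215, x_land=107.721, impact vy=-4.880
  bounce: vy ← 0.57·4.880 = 2.782
Arc 5: start y=0.000, vy=2.782 → t=0.568, apex=0.395, x_land=113.512, impact vy=-2.782
  bounce: vy ← 0.57·2.782 = 1.586
Arc 6: start y=0.000, vy=1.586 → t=0.324, apex=0.128, x_land=116.812, impact vy=-1.586
  bounce: vy ← 0.57·1.586 = 0.904

1 4.752 35.430 48.473
2 3.065 11.511 79.740
3 1.747 3.740 97.562
4 0.996 1.215 107.721
5 0.568 0.395 113.512
6 0.324 0.128 116.812
final: 116.812 0.904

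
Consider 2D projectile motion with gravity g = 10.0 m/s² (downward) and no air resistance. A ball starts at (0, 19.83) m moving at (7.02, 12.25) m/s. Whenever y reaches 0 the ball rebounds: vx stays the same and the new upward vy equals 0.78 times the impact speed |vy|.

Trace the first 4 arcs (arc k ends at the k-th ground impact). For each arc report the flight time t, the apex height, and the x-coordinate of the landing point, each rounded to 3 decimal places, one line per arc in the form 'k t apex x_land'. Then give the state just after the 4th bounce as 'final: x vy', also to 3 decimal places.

1 3.563 27.333 25.013
2 3.647 16.629 50.618
3 2.845 10.117 70.589
4 2.219 6.155 86.167
final: 86.167 8.654

Arc 1: start y=19.830, vy=12.250 → t=3.563, apex=27.333, x_land=25.013, impact vy=-23.381
  bounce: vy ← 0.78·23.381 = 18.237
Arc 2: start y=0.000, vy=18.237 → t=3.647, apex=16.629, x_land=50.618, impact vy=-18.237
  bounce: vy ← 0.78·18.237 = 14.225
Arc 3: start y=0.000, vy=14.225 → t=2.845, apex=10.117, x_land=70.589, impact vy=-14.225
  bounce: vy ← 0.78·14.225 = 11.095
Arc 4: start y=0.000, vy=11.095 → t=2.219, apex=6.155, x_land=86.167, impact vy=-11.095
  bounce: vy ← 0.78·11.095 = 8.654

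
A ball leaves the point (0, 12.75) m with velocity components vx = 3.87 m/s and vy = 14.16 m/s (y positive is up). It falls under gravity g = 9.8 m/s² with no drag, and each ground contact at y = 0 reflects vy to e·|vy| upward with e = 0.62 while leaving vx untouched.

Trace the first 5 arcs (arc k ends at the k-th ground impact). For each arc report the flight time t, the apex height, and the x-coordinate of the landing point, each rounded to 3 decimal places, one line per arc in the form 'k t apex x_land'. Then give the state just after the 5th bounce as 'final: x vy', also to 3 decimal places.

1 3.610 22.980 13.973
2 2.685 8.833 24.365
3 1.665 3.396 30.808
4 1.032 1.305 34.803
5 0.640 0.502 37.280
final: 37.280 1.944

Arc 1: start y=12.750, vy=14.160 → t=3.610, apex=22.980, x_land=13.973, impact vy=-21.223
  bounce: vy ← 0.62·21.223 = 13.158
Arc 2: start y=0.000, vy=13.158 → t=2.685, apex=8.833, x_land=24.365, impact vy=-13.158
  bounce: vy ← 0.62·13.158 = 8.158
Arc 3: start y=0.000, vy=8.158 → t=1.665, apex=3.396, x_land=30.808, impact vy=-8.158
  bounce: vy ← 0.62·8.158 = 5.058
Arc 4: start y=0.000, vy=5.058 → t=1.032, apex=1.305, x_land=34.803, impact vy=-5.058
  bounce: vy ← 0.62·5.058 = 3.136
Arc 5: start y=0.000, vy=3.136 → t=0.640, apex=0.502, x_land=37.280, impact vy=-3.136
  bounce: vy ← 0.62·3.136 = 1.944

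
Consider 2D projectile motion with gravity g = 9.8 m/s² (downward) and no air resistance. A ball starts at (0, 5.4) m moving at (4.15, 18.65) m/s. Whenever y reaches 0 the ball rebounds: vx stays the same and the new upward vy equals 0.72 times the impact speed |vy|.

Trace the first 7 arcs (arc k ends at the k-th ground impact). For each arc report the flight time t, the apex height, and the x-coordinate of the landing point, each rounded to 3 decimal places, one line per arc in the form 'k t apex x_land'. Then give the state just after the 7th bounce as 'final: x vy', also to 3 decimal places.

1 4.076 23.146 16.917
2 3.130 11.999 29.906
3 2.253 6.220 39.257
4 1.622 3.225 45.990
5 1.168 1.672 50.838
6 0.841 0.867 54.329
7 0.606 0.449 56.842
final: 56.842 2.136

Arc 1: start y=5.400, vy=18.650 → t=4.076, apex=23.146, x_land=16.917, impact vy=-21.299
  bounce: vy ← 0.72·21.299 = 15.336
Arc 2: start y=0.000, vy=15.336 → t=3.130, apex=11.999, x_land=29.906, impact vy=-15.336
  bounce: vy ← 0.72·15.336 = 11.042
Arc 3: start y=0.000, vy=11.042 → t=2.253, apex=6.220, x_land=39.257, impact vy=-11.042
  bounce: vy ← 0.72·11.042 = 7.950
Arc 4: start y=0.000, vy=7.950 → t=1.622, apex=3.225, x_land=45.990, impact vy=-7.950
  bounce: vy ← 0.72·7.950 = 5.724
Arc 5: start y=0.000, vy=5.724 → t=1.168, apex=1.672, x_land=50.838, impact vy=-5.724
  bounce: vy ← 0.72·5.724 = 4.121
Arc 6: start y=0.000, vy=4.121 → t=0.841, apex=0.867, x_land=54.329, impact vy=-4.121
  bounce: vy ← 0.72·4.121 = 2.967
Arc 7: start y=0.000, vy=2.967 → t=0.606, apex=0.449, x_land=56.842, impact vy=-2.967
  bounce: vy ← 0.72·2.967 = 2.136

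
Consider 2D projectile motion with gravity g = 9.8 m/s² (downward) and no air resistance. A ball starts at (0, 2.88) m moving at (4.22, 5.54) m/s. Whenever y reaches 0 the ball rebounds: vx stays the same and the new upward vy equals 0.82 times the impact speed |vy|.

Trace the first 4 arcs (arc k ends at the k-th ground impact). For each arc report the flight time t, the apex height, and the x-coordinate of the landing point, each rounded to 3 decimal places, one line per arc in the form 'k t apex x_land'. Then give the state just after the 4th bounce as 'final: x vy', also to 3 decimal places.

1 1.518 4.446 6.405
2 1.562 2.989 12.998
3 1.281 2.010 18.403
4 1.050 1.352 22.836
final: 22.836 4.220

Arc 1: start y=2.880, vy=5.540 → t=1.518, apex=4.446, x_land=6.405, impact vy=-9.335
  bounce: vy ← 0.82·9.335 = 7.655
Arc 2: start y=0.000, vy=7.655 → t=1.562, apex=2.989, x_land=12.998, impact vy=-7.655
  bounce: vy ← 0.82·7.655 = 6.277
Arc 3: start y=0.000, vy=6.277 → t=1.281, apex=2.010, x_land=18.403, impact vy=-6.277
  bounce: vy ← 0.82·6.277 = 5.147
Arc 4: start y=0.000, vy=5.147 → t=1.050, apex=1.352, x_land=22.836, impact vy=-5.147
  bounce: vy ← 0.82·5.147 = 4.220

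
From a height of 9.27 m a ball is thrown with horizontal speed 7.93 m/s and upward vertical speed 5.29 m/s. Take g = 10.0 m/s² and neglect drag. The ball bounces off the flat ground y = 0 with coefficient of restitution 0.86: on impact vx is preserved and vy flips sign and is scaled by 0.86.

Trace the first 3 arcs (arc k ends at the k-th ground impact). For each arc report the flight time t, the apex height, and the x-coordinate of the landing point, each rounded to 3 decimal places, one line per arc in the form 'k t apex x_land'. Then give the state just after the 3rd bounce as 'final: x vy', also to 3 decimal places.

1 1.990 10.669 15.779
2 2.513 7.891 35.703
3 2.161 5.836 52.838
final: 52.838 9.291

Arc 1: start y=9.270, vy=5.290 → t=1.990, apex=10.669, x_land=15.779, impact vy=-14.608
  bounce: vy ← 0.86·14.608 = 12.563
Arc 2: start y=0.000, vy=12.563 → t=2.513, apex=7.891, x_land=35.703, impact vy=-12.563
  bounce: vy ← 0.86·12.563 = 10.804
Arc 3: start y=0.000, vy=10.804 → t=2.161, apex=5.836, x_land=52.838, impact vy=-10.804
  bounce: vy ← 0.86·10.804 = 9.291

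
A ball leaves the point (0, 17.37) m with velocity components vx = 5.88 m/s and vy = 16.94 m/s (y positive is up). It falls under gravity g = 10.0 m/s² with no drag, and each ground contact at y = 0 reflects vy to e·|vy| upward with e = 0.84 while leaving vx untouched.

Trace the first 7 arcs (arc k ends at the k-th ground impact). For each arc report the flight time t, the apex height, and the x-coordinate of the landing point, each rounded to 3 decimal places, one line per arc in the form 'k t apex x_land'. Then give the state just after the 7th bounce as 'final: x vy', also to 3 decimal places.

Arc 1: start y=17.370, vy=16.940 → t=4.213, apex=31.718, x_land=24.770, impact vy=-25.187
  bounce: vy ← 0.84·25.187 = 21.157
Arc 2: start y=0.000, vy=21.157 → t=4.231, apex=22.380, x_land=49.651, impact vy=-21.157
  bounce: vy ← 0.84·21.157 = 17.772
Arc 3: start y=0.000, vy=17.772 → t=3.554, apex=15.792, x_land=70.550, impact vy=-17.772
  bounce: vy ← 0.84·17.772 = 14.928
Arc 4: start y=0.000, vy=14.928 → t=2.986, apex=11.143, x_land=88.106, impact vy=-14.928
  bounce: vy ← 0.84·14.928 = 12.540
Arc 5: start y=0.000, vy=12.540 → t=2.508, apex=7.862, x_land=102.852, impact vy=-12.540
  bounce: vy ← 0.84·12.540 = 10.533
Arc 6: start y=0.000, vy=10.533 → t=2.107, apex=5.548, x_land=115.240, impact vy=-10.533
  bounce: vy ← 0.84·10.533 = 8.848
Arc 7: start y=0.000, vy=8.848 → t=1.770, apex=3.914, x_land=125.645, impact vy=-8.848
  bounce: vy ← 0.84·8.848 = 7.432

1 4.213 31.718 24.770
2 4.231 22.380 49.651
3 3.554 15.792 70.550
4 2.986 11.143 88.106
5 2.508 7.862 102.852
6 2.107 5.548 115.240
7 1.770 3.914 125.645
final: 125.645 7.432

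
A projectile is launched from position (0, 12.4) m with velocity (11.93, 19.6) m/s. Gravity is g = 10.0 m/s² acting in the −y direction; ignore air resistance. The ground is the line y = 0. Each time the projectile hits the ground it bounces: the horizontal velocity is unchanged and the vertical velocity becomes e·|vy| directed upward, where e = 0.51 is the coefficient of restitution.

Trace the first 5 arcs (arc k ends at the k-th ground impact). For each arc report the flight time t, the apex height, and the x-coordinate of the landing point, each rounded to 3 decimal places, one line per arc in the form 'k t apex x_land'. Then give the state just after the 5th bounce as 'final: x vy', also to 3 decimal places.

Arc 1: start y=12.400, vy=19.600 → t=4.474, apex=31.608, x_land=53.378, impact vy=-25.143
  bounce: vy ← 0.51·25.143 = 12.823
Arc 2: start y=0.000, vy=12.823 → t=2.565, apex=8.221, x_land=83.973, impact vy=-12.823
  bounce: vy ← 0.51·12.823 = 6.540
Arc 3: start y=0.000, vy=6.540 → t=1.308, apex=2.138, x_land=99.577, impact vy=-6.540
  bounce: vy ← 0.51·6.540 = 3.335
Arc 4: start y=0.000, vy=3.335 → t=0.667, apex=0.556, x_land=107.535, impact vy=-3.335
  bounce: vy ← 0.51·3.335 = 1.701
Arc 5: start y=0.000, vy=1.701 → t=0.340, apex=0.145, x_land=111.593, impact vy=-1.701
  bounce: vy ← 0.51·1.701 = 0.867

1 4.474 31.608 53.378
2 2.565 8.221 83.973
3 1.308 2.138 99.577
4 0.667 0.556 107.535
5 0.340 0.145 111.593
final: 111.593 0.867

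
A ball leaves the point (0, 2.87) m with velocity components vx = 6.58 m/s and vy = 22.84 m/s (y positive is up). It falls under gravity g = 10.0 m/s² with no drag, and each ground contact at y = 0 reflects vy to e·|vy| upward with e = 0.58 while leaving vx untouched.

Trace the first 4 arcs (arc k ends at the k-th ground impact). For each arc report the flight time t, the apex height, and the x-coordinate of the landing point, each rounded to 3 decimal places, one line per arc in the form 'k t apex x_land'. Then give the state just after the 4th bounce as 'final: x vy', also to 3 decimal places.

Arc 1: start y=2.870, vy=22.840 → t=4.690, apex=28.953, x_land=30.863, impact vy=-24.064
  bounce: vy ← 0.58·24.064 = 13.957
Arc 2: start y=0.000, vy=13.957 → t=2.791, apex=9.740, x_land=49.230, impact vy=-13.957
  bounce: vy ← 0.58·13.957 = 8.095
Arc 3: start y=0.000, vy=8.095 → t=1.619, apex=3.276, x_land=59.883, impact vy=-8.095
  bounce: vy ← 0.58·8.095 = 4.695
Arc 4: start y=0.000, vy=4.695 → t=0.939, apex=1.102, x_land=66.062, impact vy=-4.695
  bounce: vy ← 0.58·4.695 = 2.723

1 4.690 28.953 30.863
2 2.791 9.740 49.230
3 1.619 3.276 59.883
4 0.939 1.102 66.062
final: 66.062 2.723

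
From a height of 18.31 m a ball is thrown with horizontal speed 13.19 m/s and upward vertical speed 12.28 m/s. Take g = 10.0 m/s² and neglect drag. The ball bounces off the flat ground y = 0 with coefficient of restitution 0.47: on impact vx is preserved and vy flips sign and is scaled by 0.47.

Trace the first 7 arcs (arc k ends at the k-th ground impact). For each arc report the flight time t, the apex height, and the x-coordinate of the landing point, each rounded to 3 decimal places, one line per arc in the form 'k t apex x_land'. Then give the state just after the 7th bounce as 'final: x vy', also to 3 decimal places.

1 3.502 25.850 46.188
2 2.137 5.710 74.380
3 1.005 1.261 87.630
4 0.472 0.279 93.857
5 0.222 0.062 96.784
6 0.104 0.014 98.160
7 0.049 0.003 98.806
final: 98.806 0.115

Arc 1: start y=18.310, vy=12.280 → t=3.502, apex=25.850, x_land=46.188, impact vy=-22.738
  bounce: vy ← 0.47·22.738 = 10.687
Arc 2: start y=0.000, vy=10.687 → t=2.137, apex=5.710, x_land=74.380, impact vy=-10.687
  bounce: vy ← 0.47·10.687 = 5.023
Arc 3: start y=0.000, vy=5.023 → t=1.005, apex=1.261, x_land=87.630, impact vy=-5.023
  bounce: vy ← 0.47·5.023 = 2.361
Arc 4: start y=0.000, vy=2.361 → t=0.472, apex=0.279, x_land=93.857, impact vy=-2.361
  bounce: vy ← 0.47·2.361 = 1.110
Arc 5: start y=0.000, vy=1.110 → t=0.222, apex=0.062, x_land=96.784, impact vy=-1.110
  bounce: vy ← 0.47·1.110 = 0.521
Arc 6: start y=0.000, vy=0.521 → t=0.104, apex=0.014, x_land=98.160, impact vy=-0.521
  bounce: vy ← 0.47·0.521 = 0.245
Arc 7: start y=0.000, vy=0.245 → t=0.049, apex=0.003, x_land=98.806, impact vy=-0.245
  bounce: vy ← 0.47·0.245 = 0.115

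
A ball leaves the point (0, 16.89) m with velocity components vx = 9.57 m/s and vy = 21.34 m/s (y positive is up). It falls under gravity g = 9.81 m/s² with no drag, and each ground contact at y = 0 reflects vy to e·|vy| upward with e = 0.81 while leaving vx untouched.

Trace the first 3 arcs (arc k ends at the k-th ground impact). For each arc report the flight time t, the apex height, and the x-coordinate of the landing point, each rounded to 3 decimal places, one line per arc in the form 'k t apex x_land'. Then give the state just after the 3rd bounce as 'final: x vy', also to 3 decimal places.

Arc 1: start y=16.890, vy=21.340 → t=5.035, apex=40.101, x_land=48.181, impact vy=-28.050
  bounce: vy ← 0.81·28.050 = 22.720
Arc 2: start y=0.000, vy=22.720 → t=4.632, apex=26.310, x_land=92.510, impact vy=-22.720
  bounce: vy ← 0.81·22.720 = 18.403
Arc 3: start y=0.000, vy=18.403 → t=3.752, apex=17.262, x_land=128.416, impact vy=-18.403
  bounce: vy ← 0.81·18.403 = 14.907

1 5.035 40.101 48.181
2 4.632 26.310 92.510
3 3.752 17.262 128.416
final: 128.416 14.907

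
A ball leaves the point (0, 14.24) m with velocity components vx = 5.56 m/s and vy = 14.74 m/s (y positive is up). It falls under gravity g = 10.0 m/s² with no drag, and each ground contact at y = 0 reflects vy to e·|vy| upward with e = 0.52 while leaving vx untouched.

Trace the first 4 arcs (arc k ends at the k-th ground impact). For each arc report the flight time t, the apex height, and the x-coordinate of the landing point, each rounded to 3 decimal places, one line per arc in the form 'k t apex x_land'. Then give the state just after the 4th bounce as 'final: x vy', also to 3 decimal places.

Arc 1: start y=14.240, vy=14.740 → t=3.715, apex=25.103, x_land=20.654, impact vy=-22.407
  bounce: vy ← 0.52·22.407 = 11.652
Arc 2: start y=0.000, vy=11.652 → t=2.330, apex=6.788, x_land=33.610, impact vy=-11.652
  bounce: vy ← 0.52·11.652 = 6.059
Arc 3: start y=0.000, vy=6.059 → t=1.212, apex=1.835, x_land=40.348, impact vy=-6.059
  bounce: vy ← 0.52·6.059 = 3.151
Arc 4: start y=0.000, vy=3.151 → t=0.630, apex=0.496, x_land=43.851, impact vy=-3.151
  bounce: vy ← 0.52·3.151 = 1.638

1 3.715 25.103 20.654
2 2.330 6.788 33.610
3 1.212 1.835 40.348
4 0.630 0.496 43.851
final: 43.851 1.638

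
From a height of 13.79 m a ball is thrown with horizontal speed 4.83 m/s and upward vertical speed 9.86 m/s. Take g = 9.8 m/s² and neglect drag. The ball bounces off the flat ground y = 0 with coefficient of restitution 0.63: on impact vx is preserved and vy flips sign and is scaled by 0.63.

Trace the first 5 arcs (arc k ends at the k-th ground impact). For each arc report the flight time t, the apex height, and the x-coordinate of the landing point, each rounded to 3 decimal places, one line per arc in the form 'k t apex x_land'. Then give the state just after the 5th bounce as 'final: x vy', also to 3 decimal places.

1 2.962 18.750 14.308
2 2.465 7.442 26.213
3 1.553 2.954 33.713
4 0.978 1.172 38.438
5 0.616 0.465 41.414
final: 41.414 1.903

Arc 1: start y=13.790, vy=9.860 → t=2.962, apex=18.750, x_land=14.308, impact vy=-19.170
  bounce: vy ← 0.63·19.170 = 12.077
Arc 2: start y=0.000, vy=12.077 → t=2.465, apex=7.442, x_land=26.213, impact vy=-12.077
  bounce: vy ← 0.63·12.077 = 7.609
Arc 3: start y=0.000, vy=7.609 → t=1.553, apex=2.954, x_land=33.713, impact vy=-7.609
  bounce: vy ← 0.63·7.609 = 4.793
Arc 4: start y=0.000, vy=4.793 → t=0.978, apex=1.172, x_land=38.438, impact vy=-4.793
  bounce: vy ← 0.63·4.793 = 3.020
Arc 5: start y=0.000, vy=3.020 → t=0.616, apex=0.465, x_land=41.414, impact vy=-3.020
  bounce: vy ← 0.63·3.020 = 1.903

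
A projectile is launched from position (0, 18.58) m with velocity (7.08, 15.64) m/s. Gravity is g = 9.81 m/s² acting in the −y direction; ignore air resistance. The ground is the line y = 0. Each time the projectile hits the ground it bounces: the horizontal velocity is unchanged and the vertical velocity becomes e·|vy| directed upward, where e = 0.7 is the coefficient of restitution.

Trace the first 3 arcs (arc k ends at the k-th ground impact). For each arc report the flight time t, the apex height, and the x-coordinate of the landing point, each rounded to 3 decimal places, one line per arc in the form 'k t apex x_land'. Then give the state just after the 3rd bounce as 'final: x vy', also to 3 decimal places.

1 4.110 31.047 29.100
2 3.522 15.213 54.038
3 2.466 7.454 71.494
final: 71.494 8.466

Arc 1: start y=18.580, vy=15.640 → t=4.110, apex=31.047, x_land=29.100, impact vy=-24.681
  bounce: vy ← 0.7·24.681 = 17.277
Arc 2: start y=0.000, vy=17.277 → t=3.522, apex=15.213, x_land=54.038, impact vy=-17.277
  bounce: vy ← 0.7·17.277 = 12.094
Arc 3: start y=0.000, vy=12.094 → t=2.466, apex=7.454, x_land=71.494, impact vy=-12.094
  bounce: vy ← 0.7·12.094 = 8.466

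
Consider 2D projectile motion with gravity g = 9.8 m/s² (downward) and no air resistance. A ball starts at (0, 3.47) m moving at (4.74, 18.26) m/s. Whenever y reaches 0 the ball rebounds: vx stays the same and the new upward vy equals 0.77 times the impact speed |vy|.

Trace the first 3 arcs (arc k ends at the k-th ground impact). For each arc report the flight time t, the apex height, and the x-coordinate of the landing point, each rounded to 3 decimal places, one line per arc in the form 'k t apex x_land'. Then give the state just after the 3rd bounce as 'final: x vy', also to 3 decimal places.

Arc 1: start y=3.470, vy=18.260 → t=3.908, apex=20.482, x_land=18.523, impact vy=-20.036
  bounce: vy ← 0.77·20.036 = 15.428
Arc 2: start y=0.000, vy=15.428 → t=3.149, apex=12.144, x_land=33.447, impact vy=-15.428
  bounce: vy ← 0.77·15.428 = 11.879
Arc 3: start y=0.000, vy=11.879 → t=2.424, apex=7.200, x_land=44.938, impact vy=-11.879
  bounce: vy ← 0.77·11.879 = 9.147

1 3.908 20.482 18.523
2 3.149 12.144 33.447
3 2.424 7.200 44.938
final: 44.938 9.147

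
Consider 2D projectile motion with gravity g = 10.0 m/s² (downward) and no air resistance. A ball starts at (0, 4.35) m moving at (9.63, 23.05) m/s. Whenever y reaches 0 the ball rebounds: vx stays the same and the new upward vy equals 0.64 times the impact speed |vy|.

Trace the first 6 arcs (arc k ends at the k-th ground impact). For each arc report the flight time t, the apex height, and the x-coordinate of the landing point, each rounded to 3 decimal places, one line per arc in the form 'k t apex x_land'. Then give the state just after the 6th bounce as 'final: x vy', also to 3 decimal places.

1 4.792 30.915 46.143
2 3.183 12.663 76.793
3 2.037 5.187 96.410
4 1.304 2.124 108.964
5 0.834 0.870 116.999
6 0.534 0.356 122.141
final: 122.141 1.709

Arc 1: start y=4.350, vy=23.050 → t=4.792, apex=30.915, x_land=46.143, impact vy=-24.866
  bounce: vy ← 0.64·24.866 = 15.914
Arc 2: start y=0.000, vy=15.914 → t=3.183, apex=12.663, x_land=76.793, impact vy=-15.914
  bounce: vy ← 0.64·15.914 = 10.185
Arc 3: start y=0.000, vy=10.185 → t=2.037, apex=5.187, x_land=96.410, impact vy=-10.185
  bounce: vy ← 0.64·10.185 = 6.518
Arc 4: start y=0.000, vy=6.518 → t=1.304, apex=2.124, x_land=108.964, impact vy=-6.518
  bounce: vy ← 0.64·6.518 = 4.172
Arc 5: start y=0.000, vy=4.172 → t=0.834, apex=0.870, x_land=116.999, impact vy=-4.172
  bounce: vy ← 0.64·4.172 = 2.670
Arc 6: start y=0.000, vy=2.670 → t=0.534, apex=0.356, x_land=122.141, impact vy=-2.670
  bounce: vy ← 0.64·2.670 = 1.709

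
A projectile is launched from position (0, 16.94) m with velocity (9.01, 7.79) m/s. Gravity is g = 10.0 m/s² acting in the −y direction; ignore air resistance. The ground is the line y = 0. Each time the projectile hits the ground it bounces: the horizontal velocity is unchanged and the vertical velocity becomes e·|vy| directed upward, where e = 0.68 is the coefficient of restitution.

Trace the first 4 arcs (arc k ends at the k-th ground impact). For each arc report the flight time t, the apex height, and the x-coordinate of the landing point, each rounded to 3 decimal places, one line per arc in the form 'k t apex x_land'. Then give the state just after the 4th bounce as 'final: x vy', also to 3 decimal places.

1 2.778 19.974 25.027
2 2.718 9.236 49.519
3 1.848 4.271 66.173
4 1.257 1.975 77.498
final: 77.498 4.274

Arc 1: start y=16.940, vy=7.790 → t=2.778, apex=19.974, x_land=25.027, impact vy=-19.987
  bounce: vy ← 0.68·19.987 = 13.591
Arc 2: start y=0.000, vy=13.591 → t=2.718, apex=9.236, x_land=49.519, impact vy=-13.591
  bounce: vy ← 0.68·13.591 = 9.242
Arc 3: start y=0.000, vy=9.242 → t=1.848, apex=4.271, x_land=66.173, impact vy=-9.242
  bounce: vy ← 0.68·9.242 = 6.285
Arc 4: start y=0.000, vy=6.285 → t=1.257, apex=1.975, x_land=77.498, impact vy=-6.285
  bounce: vy ← 0.68·6.285 = 4.274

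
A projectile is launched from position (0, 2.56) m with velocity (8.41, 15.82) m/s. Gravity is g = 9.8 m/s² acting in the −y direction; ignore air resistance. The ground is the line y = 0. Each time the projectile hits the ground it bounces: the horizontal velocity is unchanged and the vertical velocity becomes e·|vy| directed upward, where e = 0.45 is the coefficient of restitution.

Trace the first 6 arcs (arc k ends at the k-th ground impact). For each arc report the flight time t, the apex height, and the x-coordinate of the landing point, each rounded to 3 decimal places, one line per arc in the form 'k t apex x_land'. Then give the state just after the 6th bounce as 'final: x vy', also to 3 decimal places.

Arc 1: start y=2.560, vy=15.820 → t=3.383, apex=15.329, x_land=28.451, impact vy=-17.333
  bounce: vy ← 0.45·17.333 = 7.800
Arc 2: start y=0.000, vy=7.800 → t=1.592, apex=3.104, x_land=41.839, impact vy=-7.800
  bounce: vy ← 0.45·7.800 = 3.510
Arc 3: start y=0.000, vy=3.510 → t=0.716, apex=0.629, x_land=47.863, impact vy=-3.510
  bounce: vy ← 0.45·3.510 = 1.580
Arc 4: start y=0.000, vy=1.580 → t=0.322, apex=0.127, x_land=50.574, impact vy=-1.580
  bounce: vy ← 0.45·1.580 = 0.711
Arc 5: start y=0.000, vy=0.711 → t=0.145, apex=0.026, x_land=51.794, impact vy=-0.711
  bounce: vy ← 0.45·0.711 = 0.320
Arc 6: start y=0.000, vy=0.320 → t=0.065, apex=0.005, x_land=52.343, impact vy=-0.320
  bounce: vy ← 0.45·0.320 = 0.144

1 3.383 15.329 28.451
2 1.592 3.104 41.839
3 0.716 0.629 47.863
4 0.322 0.127 50.574
5 0.145 0.026 51.794
6 0.065 0.005 52.343
final: 52.343 0.144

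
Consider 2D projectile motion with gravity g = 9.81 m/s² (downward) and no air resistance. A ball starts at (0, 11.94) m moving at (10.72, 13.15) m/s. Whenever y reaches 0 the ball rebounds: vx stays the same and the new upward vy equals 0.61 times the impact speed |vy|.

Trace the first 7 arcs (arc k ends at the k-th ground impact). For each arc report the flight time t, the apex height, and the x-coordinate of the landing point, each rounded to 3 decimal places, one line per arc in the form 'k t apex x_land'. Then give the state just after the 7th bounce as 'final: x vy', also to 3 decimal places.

1 3.397 20.754 36.420
2 2.509 7.722 63.322
3 1.531 2.874 79.732
4 0.934 1.069 89.743
5 0.570 0.398 95.849
6 0.347 0.148 99.574
7 0.212 0.055 101.846
final: 101.846 0.634

Arc 1: start y=11.940, vy=13.150 → t=3.397, apex=20.754, x_land=36.420, impact vy=-20.179
  bounce: vy ← 0.61·20.179 = 12.309
Arc 2: start y=0.000, vy=12.309 → t=2.509, apex=7.722, x_land=63.322, impact vy=-12.309
  bounce: vy ← 0.61·12.309 = 7.509
Arc 3: start y=0.000, vy=7.509 → t=1.531, apex=2.874, x_land=79.732, impact vy=-7.509
  bounce: vy ← 0.61·7.509 = 4.580
Arc 4: start y=0.000, vy=4.580 → t=0.934, apex=1.069, x_land=89.743, impact vy=-4.580
  bounce: vy ← 0.61·4.580 = 2.794
Arc 5: start y=0.000, vy=2.794 → t=0.570, apex=0.398, x_land=95.849, impact vy=-2.794
  bounce: vy ← 0.61·2.794 = 1.704
Arc 6: start y=0.000, vy=1.704 → t=0.347, apex=0.148, x_land=99.574, impact vy=-1.704
  bounce: vy ← 0.61·1.704 = 1.040
Arc 7: start y=0.000, vy=1.040 → t=0.212, apex=0.055, x_land=101.846, impact vy=-1.040
  bounce: vy ← 0.61·1.040 = 0.634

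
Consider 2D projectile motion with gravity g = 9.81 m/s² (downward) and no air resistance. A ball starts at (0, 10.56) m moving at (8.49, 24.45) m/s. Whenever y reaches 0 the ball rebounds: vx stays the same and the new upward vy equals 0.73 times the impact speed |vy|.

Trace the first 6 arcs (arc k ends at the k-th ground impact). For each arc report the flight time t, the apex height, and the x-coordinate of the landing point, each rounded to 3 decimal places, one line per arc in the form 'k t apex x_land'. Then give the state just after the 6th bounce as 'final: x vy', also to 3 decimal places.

Arc 1: start y=10.560, vy=24.450 → t=5.385, apex=41.029, x_land=45.715, impact vy=-28.372
  bounce: vy ← 0.73·28.372 = 20.712
Arc 2: start y=0.000, vy=20.712 → t=4.223, apex=21.864, x_land=81.565, impact vy=-20.712
  bounce: vy ← 0.73·20.712 = 15.120
Arc 3: start y=0.000, vy=15.120 → t=3.082, apex=11.652, x_land=107.735, impact vy=-15.120
  bounce: vy ← 0.73·15.120 = 11.037
Arc 4: start y=0.000, vy=11.037 → t=2.250, apex=6.209, x_land=126.839, impact vy=-11.037
  bounce: vy ← 0.73·11.037 = 8.057
Arc 5: start y=0.000, vy=8.057 → t=1.643, apex=3.309, x_land=140.785, impact vy=-8.057
  bounce: vy ← 0.73·8.057 = 5.882
Arc 6: start y=0.000, vy=5.882 → t=1.199, apex=1.763, x_land=150.966, impact vy=-5.882
  bounce: vy ← 0.73·5.882 = 4.294

1 5.385 41.029 45.715
2 4.223 21.864 81.565
3 3.082 11.652 107.735
4 2.250 6.209 126.839
5 1.643 3.309 140.785
6 1.199 1.763 150.966
final: 150.966 4.294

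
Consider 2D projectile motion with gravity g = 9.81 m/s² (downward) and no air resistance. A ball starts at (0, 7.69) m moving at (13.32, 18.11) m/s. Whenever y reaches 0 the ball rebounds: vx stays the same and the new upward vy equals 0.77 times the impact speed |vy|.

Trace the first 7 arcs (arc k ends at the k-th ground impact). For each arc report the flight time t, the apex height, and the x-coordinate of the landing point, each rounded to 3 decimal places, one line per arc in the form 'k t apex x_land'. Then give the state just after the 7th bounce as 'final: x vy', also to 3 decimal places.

Arc 1: start y=7.690, vy=18.110 → t=4.077, apex=24.406, x_land=54.302, impact vy=-21.883
  bounce: vy ← 0.77·21.883 = 16.850
Arc 2: start y=0.000, vy=16.850 → t=3.435, apex=14.470, x_land=100.059, impact vy=-16.850
  bounce: vy ← 0.77·16.850 = 12.974
Arc 3: start y=0.000, vy=12.974 → t=2.645, apex=8.580, x_land=135.291, impact vy=-12.974
  bounce: vy ← 0.77·12.974 = 9.990
Arc 4: start y=0.000, vy=9.990 → t=2.037, apex=5.087, x_land=162.421, impact vy=-9.990
  bounce: vy ← 0.77·9.990 = 7.692
Arc 5: start y=0.000, vy=7.692 → t=1.568, apex=3.016, x_land=183.310, impact vy=-7.692
  bounce: vy ← 0.77·7.692 = 5.923
Arc 6: start y=0.000, vy=5.923 → t=1.208, apex=1.788, x_land=199.395, impact vy=-5.923
  bounce: vy ← 0.77·5.923 = 4.561
Arc 7: start y=0.000, vy=4.561 → t=0.930, apex=1.060, x_land=211.780, impact vy=-4.561
  bounce: vy ← 0.77·4.561 = 3.512

1 4.077 24.406 54.302
2 3.435 14.470 100.059
3 2.645 8.580 135.291
4 2.037 5.087 162.421
5 1.568 3.016 183.310
6 1.208 1.788 199.395
7 0.930 1.060 211.780
final: 211.780 3.512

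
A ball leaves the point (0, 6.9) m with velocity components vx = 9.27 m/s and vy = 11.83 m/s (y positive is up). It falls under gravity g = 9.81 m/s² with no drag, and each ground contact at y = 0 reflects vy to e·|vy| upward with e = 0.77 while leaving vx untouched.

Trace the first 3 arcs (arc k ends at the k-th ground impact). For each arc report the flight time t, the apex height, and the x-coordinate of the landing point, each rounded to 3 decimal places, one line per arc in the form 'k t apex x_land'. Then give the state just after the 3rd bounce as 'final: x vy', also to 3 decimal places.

1 2.897 14.033 26.858
2 2.605 8.320 51.005
3 2.006 4.933 69.598
final: 69.598 7.575

Arc 1: start y=6.900, vy=11.830 → t=2.897, apex=14.033, x_land=26.858, impact vy=-16.593
  bounce: vy ← 0.77·16.593 = 12.777
Arc 2: start y=0.000, vy=12.777 → t=2.605, apex=8.320, x_land=51.005, impact vy=-12.777
  bounce: vy ← 0.77·12.777 = 9.838
Arc 3: start y=0.000, vy=9.838 → t=2.006, apex=4.933, x_land=69.598, impact vy=-9.838
  bounce: vy ← 0.77·9.838 = 7.575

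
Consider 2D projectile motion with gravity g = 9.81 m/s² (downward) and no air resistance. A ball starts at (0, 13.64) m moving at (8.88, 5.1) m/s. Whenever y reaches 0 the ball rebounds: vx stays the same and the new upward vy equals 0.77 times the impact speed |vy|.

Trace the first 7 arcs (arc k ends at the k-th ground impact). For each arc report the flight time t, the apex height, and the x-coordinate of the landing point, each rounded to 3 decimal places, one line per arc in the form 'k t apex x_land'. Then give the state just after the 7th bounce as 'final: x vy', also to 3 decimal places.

1 2.267 14.966 20.128
2 2.690 8.873 44.015
3 2.071 5.261 62.408
4 1.595 3.119 76.570
5 1.228 1.849 87.476
6 0.946 1.096 95.873
7 0.728 0.650 102.338
final: 102.338 2.750

Arc 1: start y=13.640, vy=5.100 → t=2.267, apex=14.966, x_land=20.128, impact vy=-17.136
  bounce: vy ← 0.77·17.136 = 13.194
Arc 2: start y=0.000, vy=13.194 → t=2.690, apex=8.873, x_land=44.015, impact vy=-13.194
  bounce: vy ← 0.77·13.194 = 10.160
Arc 3: start y=0.000, vy=10.160 → t=2.071, apex=5.261, x_land=62.408, impact vy=-10.160
  bounce: vy ← 0.77·10.160 = 7.823
Arc 4: start y=0.000, vy=7.823 → t=1.595, apex=3.119, x_land=76.570, impact vy=-7.823
  bounce: vy ← 0.77·7.823 = 6.024
Arc 5: start y=0.000, vy=6.024 → t=1.228, apex=1.849, x_land=87.476, impact vy=-6.024
  bounce: vy ← 0.77·6.024 = 4.638
Arc 6: start y=0.000, vy=4.638 → t=0.946, apex=1.096, x_land=95.873, impact vy=-4.638
  bounce: vy ← 0.77·4.638 = 3.571
Arc 7: start y=0.000, vy=3.571 → t=0.728, apex=0.650, x_land=102.338, impact vy=-3.571
  bounce: vy ← 0.77·3.571 = 2.750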